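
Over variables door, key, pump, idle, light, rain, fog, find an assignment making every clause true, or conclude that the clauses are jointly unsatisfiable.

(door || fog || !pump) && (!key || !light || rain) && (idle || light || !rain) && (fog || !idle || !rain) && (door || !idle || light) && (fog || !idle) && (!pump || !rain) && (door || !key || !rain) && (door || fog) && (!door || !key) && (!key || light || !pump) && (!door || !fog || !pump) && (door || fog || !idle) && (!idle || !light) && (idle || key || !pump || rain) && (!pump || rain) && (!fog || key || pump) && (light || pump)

Set door = True.
  then (!door || !key) forces key = False.
Try pump = True:
  (!pump || !rain) forces rain = False.
  clause (!pump || rain) is falsified — backtrack.
So pump = False.
  then (!fog || key || pump) forces fog = False.
  then (light || pump) forces light = True.
  then (fog || !idle) forces idle = False.
Set rain = True.
All clauses satisfied.

door = True, key = False, pump = False, idle = False, light = True, rain = True, fog = False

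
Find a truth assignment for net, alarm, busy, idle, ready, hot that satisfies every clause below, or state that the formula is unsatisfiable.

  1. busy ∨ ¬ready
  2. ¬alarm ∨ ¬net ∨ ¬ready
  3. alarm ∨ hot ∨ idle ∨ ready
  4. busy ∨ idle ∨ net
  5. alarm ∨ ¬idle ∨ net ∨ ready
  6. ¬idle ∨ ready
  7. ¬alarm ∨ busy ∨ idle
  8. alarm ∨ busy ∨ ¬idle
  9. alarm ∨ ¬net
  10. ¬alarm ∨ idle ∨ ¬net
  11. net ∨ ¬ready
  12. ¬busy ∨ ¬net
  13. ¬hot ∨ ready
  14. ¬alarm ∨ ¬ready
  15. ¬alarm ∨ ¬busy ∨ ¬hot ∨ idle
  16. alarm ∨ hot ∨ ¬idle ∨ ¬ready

net=F; alarm=T; busy=T; idle=F; ready=F; hot=F

Set net = False.
  then (net ∨ ¬ready) forces ready = False.
  then (¬hot ∨ ready) forces hot = False.
  then (¬idle ∨ ready) forces idle = False.
  then (alarm ∨ hot ∨ idle ∨ ready) forces alarm = True.
  then (busy ∨ idle ∨ net) forces busy = True.
All clauses satisfied.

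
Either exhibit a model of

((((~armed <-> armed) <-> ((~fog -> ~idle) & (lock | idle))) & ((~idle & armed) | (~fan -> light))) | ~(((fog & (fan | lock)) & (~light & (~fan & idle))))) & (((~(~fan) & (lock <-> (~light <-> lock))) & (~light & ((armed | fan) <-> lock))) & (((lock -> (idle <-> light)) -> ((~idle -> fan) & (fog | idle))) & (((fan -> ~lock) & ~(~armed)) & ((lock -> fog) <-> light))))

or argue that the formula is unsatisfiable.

Case fan = True: the formula simplifies to ((lock <-> (~light <-> lock)) & (~light & lock)) & (((lock -> (idle <-> light)) -> (fog | idle)) & ((~lock & ~(~armed)) & ((lock -> fog) <-> light))).
  lock = True: the conjunct ~lock is False.
  lock = False: the conjunct lock is False.
Case fan = False: the conjunct ~(~fan) becomes ~(~False) = False.
Both cases fail — unsatisfiable.

The formula is unsatisfiable.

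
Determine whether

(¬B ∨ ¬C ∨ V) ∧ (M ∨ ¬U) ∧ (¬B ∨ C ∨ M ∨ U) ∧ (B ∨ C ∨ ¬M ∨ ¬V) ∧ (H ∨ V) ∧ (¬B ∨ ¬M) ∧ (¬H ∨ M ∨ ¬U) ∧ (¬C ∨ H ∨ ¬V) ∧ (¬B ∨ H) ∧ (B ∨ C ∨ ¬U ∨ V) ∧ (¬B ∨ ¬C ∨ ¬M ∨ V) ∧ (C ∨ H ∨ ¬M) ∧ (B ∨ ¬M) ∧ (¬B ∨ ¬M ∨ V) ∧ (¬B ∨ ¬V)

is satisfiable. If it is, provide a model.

V = True, H = True, M = False, B = False, C = False, U = False

Set V = True.
  then (¬B ∨ ¬V) forces B = False.
  then (B ∨ ¬M) forces M = False.
  then (M ∨ ¬U) forces U = False.
Set H = True.
Set C = False.
All clauses satisfied.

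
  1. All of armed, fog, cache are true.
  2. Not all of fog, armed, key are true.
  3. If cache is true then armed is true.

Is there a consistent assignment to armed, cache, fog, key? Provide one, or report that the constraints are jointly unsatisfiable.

armed: True, cache: True, fog: True, key: False

  (1) {armed, fog, cache}: all 3 true ✓
  (2) {fog, armed, key}: 2/3 true — not all ✓
  (3) cache=T ⇒ armed: T ✓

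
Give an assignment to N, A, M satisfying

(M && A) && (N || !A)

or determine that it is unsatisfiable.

N = True, A = True, M = True

  M && A = True
  N || !A = True
    !A = False
Both conjuncts True, so the formula holds.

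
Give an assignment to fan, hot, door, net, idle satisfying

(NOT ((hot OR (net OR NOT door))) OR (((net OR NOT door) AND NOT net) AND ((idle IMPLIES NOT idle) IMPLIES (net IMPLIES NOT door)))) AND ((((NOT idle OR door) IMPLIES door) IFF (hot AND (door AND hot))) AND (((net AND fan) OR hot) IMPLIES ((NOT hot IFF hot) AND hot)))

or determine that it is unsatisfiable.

fan=T, hot=F, door=F, net=F, idle=F

  NOT ((hot OR (net OR NOT door))) OR (((net OR NOT door) AND NOT net) AND ((idle IMPLIES NOT idle) IMPLIES (net IMPLIES NOT door))) = True
    NOT ((hot OR (net OR NOT door))) = False
      hot OR (net OR NOT door) = True
        net OR NOT door = True
          NOT door = True
    ((net OR NOT door) AND NOT net) AND ((idle IMPLIES NOT idle) IMPLIES (net IMPLIES NOT door)) = True
      (net OR NOT door) AND NOT net = True
        net OR NOT door = True
          NOT door = True
        NOT net = True
      (idle IMPLIES NOT idle) IMPLIES (net IMPLIES NOT door) = True
        idle IMPLIES NOT idle = True
          NOT idle = True
        net IMPLIES NOT door = True
          NOT door = True
  (((NOT idle OR door) IMPLIES door) IFF (hot AND (door AND hot))) AND (((net AND fan) OR hot) IMPLIES ((NOT hot IFF hot) AND hot)) = True
    ((NOT idle OR door) IMPLIES door) IFF (hot AND (door AND hot)) = True
      (NOT idle OR door) IMPLIES door = False
        NOT idle OR door = True
          NOT idle = True
      hot AND (door AND hot) = False
        door AND hot = False
    ((net AND fan) OR hot) IMPLIES ((NOT hot IFF hot) AND hot) = True
      (net AND fan) OR hot = False
        net AND fan = False
      (NOT hot IFF hot) AND hot = False
        NOT hot IFF hot = False
          NOT hot = True
Both conjuncts True, so the formula holds.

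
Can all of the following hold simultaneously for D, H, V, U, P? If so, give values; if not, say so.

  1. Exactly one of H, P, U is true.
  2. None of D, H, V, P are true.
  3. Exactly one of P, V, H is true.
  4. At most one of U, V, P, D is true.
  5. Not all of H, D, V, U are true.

Unsatisfiable — no assignment works.

Case D = True:
  Constraint (2) is violated (D=T) — contradiction.
Case D = False:
  (2) forces H = False.
  (2) forces V = False.
  (2) forces P = False.
  Constraint (3) is violated (P=F, V=F, H=F) — contradiction.
Both cases fail — unsatisfiable.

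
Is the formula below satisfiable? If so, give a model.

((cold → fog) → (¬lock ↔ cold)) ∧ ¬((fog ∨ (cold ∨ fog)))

cold = False, fog = False, lock = True

  (cold → fog) → (¬lock ↔ cold) = True
    cold → fog = True
    ¬lock ↔ cold = True
      ¬lock = False
  ¬((fog ∨ (cold ∨ fog))) = True
    fog ∨ (cold ∨ fog) = False
      cold ∨ fog = False
Both conjuncts True, so the formula holds.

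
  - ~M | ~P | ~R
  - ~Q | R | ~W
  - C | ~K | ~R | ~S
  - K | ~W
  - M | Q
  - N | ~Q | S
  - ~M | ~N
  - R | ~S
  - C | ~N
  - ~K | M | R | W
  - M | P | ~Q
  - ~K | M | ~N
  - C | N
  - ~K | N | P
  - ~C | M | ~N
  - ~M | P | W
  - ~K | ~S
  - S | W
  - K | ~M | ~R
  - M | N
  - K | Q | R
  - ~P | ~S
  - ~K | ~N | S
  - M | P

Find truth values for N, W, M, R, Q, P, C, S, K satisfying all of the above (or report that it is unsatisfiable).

N: False, W: True, M: True, R: False, Q: False, P: True, C: True, S: False, K: True

Try N = True:
  (~M | ~N) forces M = False.
  (M | Q) forces Q = True.
  (C | ~N) forces C = True.
  clause (~C | M | ~N) is falsified — backtrack.
So N = False.
  then (C | N) forces C = True.
  then (M | N) forces M = True.
Set W = True.
  then (K | ~W) forces K = True.
  then (~K | N | P) forces P = True.
  then (~K | ~S) forces S = False.
  then (~M | ~P | ~R) forces R = False.
  then (~Q | R | ~W) forces Q = False.
All clauses satisfied.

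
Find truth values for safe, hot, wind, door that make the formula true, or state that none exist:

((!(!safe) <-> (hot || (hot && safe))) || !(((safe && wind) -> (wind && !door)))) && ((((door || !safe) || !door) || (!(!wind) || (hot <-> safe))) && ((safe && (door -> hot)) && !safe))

Case safe = True: the conjunct !safe is False.
Case safe = False: the conjunct safe is False.
Both cases fail — unsatisfiable.

Unsatisfiable — no assignment works.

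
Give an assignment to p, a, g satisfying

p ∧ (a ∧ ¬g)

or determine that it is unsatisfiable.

p=T; a=T; g=F

  a ∧ ¬g = True
    ¬g = True
Both conjuncts True, so the formula holds.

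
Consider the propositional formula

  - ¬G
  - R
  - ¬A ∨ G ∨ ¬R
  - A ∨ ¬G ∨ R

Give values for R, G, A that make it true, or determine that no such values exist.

R=T, G=F, A=F

Unit clause (¬G) forces G = False.
Unit clause (R) forces R = True.
In (¬A ∨ G ∨ ¬R) only ¬A is left, so A = False.
All clauses satisfied.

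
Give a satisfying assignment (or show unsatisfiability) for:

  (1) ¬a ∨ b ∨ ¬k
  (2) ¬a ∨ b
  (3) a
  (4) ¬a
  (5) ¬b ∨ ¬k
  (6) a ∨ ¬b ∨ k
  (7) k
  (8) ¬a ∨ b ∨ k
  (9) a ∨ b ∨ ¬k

Unsatisfiable

Case a = True:
  Clause (¬a) is falsified — contradiction.
Case a = False:
  Clause (a) is falsified — contradiction.
Both cases fail, so the formula is unsatisfiable.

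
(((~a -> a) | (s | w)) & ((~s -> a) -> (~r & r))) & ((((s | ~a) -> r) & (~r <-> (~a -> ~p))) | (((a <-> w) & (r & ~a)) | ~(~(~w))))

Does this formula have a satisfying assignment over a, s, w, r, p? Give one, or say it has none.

a = False; s = False; w = True; r = True; p = True

  ((~a -> a) | (s | w)) & ((~s -> a) -> (~r & r)) = True
    (~a -> a) | (s | w) = True
      ~a -> a = False
        ~a = True
      s | w = True
    (~s -> a) -> (~r & r) = True
      ~s -> a = False
        ~s = True
      ~r & r = False
        ~r = False
  (((s | ~a) -> r) & (~r <-> (~a -> ~p))) | (((a <-> w) & (r & ~a)) | ~(~(~w))) = True
    ((s | ~a) -> r) & (~r <-> (~a -> ~p)) = True
      (s | ~a) -> r = True
        s | ~a = True
          ~a = True
      ~r <-> (~a -> ~p) = True
        ~r = False
        ~a -> ~p = False
          ~a = True
          ~p = False
    ((a <-> w) & (r & ~a)) | ~(~(~w)) = False
      (a <-> w) & (r & ~a) = False
        a <-> w = False
        r & ~a = True
          ~a = True
      ~(~(~w)) = False
        ~(~w) = True
          ~w = False
Both conjuncts True, so the formula holds.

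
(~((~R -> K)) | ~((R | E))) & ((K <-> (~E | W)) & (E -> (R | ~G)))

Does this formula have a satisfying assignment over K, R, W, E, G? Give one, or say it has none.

K: True, R: False, W: False, E: False, G: True

  ~((~R -> K)) | ~((R | E)) = True
    ~((~R -> K)) = False
      ~R -> K = True
        ~R = True
    ~((R | E)) = True
      R | E = False
  (K <-> (~E | W)) & (E -> (R | ~G)) = True
    K <-> (~E | W) = True
      ~E | W = True
        ~E = True
    E -> (R | ~G) = True
      R | ~G = False
        ~G = False
Both conjuncts True, so the formula holds.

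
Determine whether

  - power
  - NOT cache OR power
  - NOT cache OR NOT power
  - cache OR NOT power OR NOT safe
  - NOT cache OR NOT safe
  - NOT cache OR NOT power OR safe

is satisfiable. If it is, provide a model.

safe = False, cache = False, power = True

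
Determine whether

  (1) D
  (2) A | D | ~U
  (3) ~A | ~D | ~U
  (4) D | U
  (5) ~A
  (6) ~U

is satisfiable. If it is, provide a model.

A = False, U = False, D = True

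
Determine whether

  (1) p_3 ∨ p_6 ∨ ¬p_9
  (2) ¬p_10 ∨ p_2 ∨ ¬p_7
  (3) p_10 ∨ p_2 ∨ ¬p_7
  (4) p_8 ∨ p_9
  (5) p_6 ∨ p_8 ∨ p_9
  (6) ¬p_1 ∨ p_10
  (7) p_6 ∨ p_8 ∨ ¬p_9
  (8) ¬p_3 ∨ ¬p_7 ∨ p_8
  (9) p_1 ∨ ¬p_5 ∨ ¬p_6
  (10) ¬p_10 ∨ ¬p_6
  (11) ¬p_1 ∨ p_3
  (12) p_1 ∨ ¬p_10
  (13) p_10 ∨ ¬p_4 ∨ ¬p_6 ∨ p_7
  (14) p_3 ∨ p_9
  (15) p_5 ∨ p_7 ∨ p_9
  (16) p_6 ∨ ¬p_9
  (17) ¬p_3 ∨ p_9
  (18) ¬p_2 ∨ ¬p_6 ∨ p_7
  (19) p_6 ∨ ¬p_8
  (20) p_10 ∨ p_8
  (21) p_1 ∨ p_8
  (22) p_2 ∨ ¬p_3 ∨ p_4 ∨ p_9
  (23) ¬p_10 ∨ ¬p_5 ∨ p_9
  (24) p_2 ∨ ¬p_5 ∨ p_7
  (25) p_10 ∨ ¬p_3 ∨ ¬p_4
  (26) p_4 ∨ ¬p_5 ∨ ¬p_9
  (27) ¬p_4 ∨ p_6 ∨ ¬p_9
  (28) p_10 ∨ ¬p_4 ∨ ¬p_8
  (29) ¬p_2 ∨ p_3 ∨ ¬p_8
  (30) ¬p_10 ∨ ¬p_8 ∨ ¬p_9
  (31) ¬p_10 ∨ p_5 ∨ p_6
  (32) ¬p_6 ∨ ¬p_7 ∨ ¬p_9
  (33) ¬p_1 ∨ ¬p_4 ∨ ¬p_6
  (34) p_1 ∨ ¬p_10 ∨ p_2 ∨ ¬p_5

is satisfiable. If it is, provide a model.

Try p_1 = True:
  (¬p_1 ∨ p_10) forces p_10 = True.
  (¬p_10 ∨ ¬p_6) forces p_6 = False.
  (¬p_1 ∨ p_3) forces p_3 = True.
  (p_6 ∨ ¬p_9) forces p_9 = False.
  clause (¬p_3 ∨ p_9) is falsified — backtrack.
So p_1 = False.
  then (p_1 ∨ ¬p_10) forces p_10 = False.
  then (p_10 ∨ p_8) forces p_8 = True.
  then (p_10 ∨ ¬p_4 ∨ ¬p_8) forces p_4 = False.
  then (p_6 ∨ ¬p_8) forces p_6 = True.
  then (p_1 ∨ ¬p_5 ∨ ¬p_6) forces p_5 = False.
Set p_2 = False.
  then (p_10 ∨ p_2 ∨ ¬p_7) forces p_7 = False.
  then (p_5 ∨ p_7 ∨ p_9) forces p_9 = True.
Set p_3 = True.
All clauses satisfied.

p_1: False; p_2: False; p_3: True; p_4: False; p_5: False; p_6: True; p_7: False; p_8: True; p_9: True; p_10: False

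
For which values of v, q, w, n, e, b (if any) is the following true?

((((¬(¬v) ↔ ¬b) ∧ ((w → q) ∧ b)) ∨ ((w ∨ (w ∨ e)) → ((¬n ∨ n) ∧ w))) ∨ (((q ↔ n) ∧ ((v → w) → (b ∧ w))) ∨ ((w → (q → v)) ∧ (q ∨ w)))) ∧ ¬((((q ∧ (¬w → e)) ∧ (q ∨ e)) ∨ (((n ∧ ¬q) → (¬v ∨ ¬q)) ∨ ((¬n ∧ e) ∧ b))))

The formula is unsatisfiable.

The conjunct ¬((((q ∧ (¬w → e)) ∧ (q ∨ e)) ∨ (((n ∧ ¬q) → (¬v ∨ ¬q)) ∨ ((¬n ∧ e) ∧ b)))) is unsatisfiable on its own:
  q = True: this becomes ¬(((¬w → e) ∨ True)) = False.
  q = False: this becomes ¬((False ∨ True)) = False.
So the whole conjunction is unsatisfiable.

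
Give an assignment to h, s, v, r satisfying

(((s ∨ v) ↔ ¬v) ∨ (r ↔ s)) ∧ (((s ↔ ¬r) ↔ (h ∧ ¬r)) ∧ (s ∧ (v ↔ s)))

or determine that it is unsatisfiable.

h = True, s = True, v = True, r = True

  ((s ∨ v) ↔ ¬v) ∨ (r ↔ s) = True
    (s ∨ v) ↔ ¬v = False
      s ∨ v = True
      ¬v = False
    r ↔ s = True
  ((s ↔ ¬r) ↔ (h ∧ ¬r)) ∧ (s ∧ (v ↔ s)) = True
    (s ↔ ¬r) ↔ (h ∧ ¬r) = True
      s ↔ ¬r = False
        ¬r = False
      h ∧ ¬r = False
        ¬r = False
    s ∧ (v ↔ s) = True
      v ↔ s = True
Both conjuncts True, so the formula holds.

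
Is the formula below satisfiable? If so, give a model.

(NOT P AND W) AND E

E: True; P: False; W: True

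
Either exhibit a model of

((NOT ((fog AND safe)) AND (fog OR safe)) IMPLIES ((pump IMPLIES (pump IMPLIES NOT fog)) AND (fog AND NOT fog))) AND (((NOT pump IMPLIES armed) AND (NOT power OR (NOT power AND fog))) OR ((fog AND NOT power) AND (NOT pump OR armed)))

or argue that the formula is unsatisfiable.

power = False, fog = False, pump = True, armed = False, safe = False

  (NOT ((fog AND safe)) AND (fog OR safe)) IMPLIES ((pump IMPLIES (pump IMPLIES NOT fog)) AND (fog AND NOT fog)) = True
    NOT ((fog AND safe)) AND (fog OR safe) = False
      NOT ((fog AND safe)) = True
        fog AND safe = False
      fog OR safe = False
    (pump IMPLIES (pump IMPLIES NOT fog)) AND (fog AND NOT fog) = False
      pump IMPLIES (pump IMPLIES NOT fog) = True
        pump IMPLIES NOT fog = True
          NOT fog = True
      fog AND NOT fog = False
        NOT fog = True
  ((NOT pump IMPLIES armed) AND (NOT power OR (NOT power AND fog))) OR ((fog AND NOT power) AND (NOT pump OR armed)) = True
    (NOT pump IMPLIES armed) AND (NOT power OR (NOT power AND fog)) = True
      NOT pump IMPLIES armed = True
        NOT pump = False
      NOT power OR (NOT power AND fog) = True
        NOT power = True
        NOT power AND fog = False
          NOT power = True
    (fog AND NOT power) AND (NOT pump OR armed) = False
      fog AND NOT power = False
        NOT power = True
      NOT pump OR armed = False
        NOT pump = False
Both conjuncts True, so the formula holds.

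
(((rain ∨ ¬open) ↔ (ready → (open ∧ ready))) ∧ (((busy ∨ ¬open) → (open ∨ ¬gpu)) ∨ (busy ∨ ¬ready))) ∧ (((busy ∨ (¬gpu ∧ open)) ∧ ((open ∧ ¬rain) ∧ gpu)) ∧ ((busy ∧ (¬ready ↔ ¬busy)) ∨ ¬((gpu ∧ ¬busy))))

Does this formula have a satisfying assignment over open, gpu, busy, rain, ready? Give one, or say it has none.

No satisfying assignment exists.

Case open = True: the formula simplifies to (rain ↔ (ready → ready)) ∧ (((busy ∨ ¬gpu) ∧ (¬rain ∧ gpu)) ∧ ((busy ∧ (¬ready ↔ ¬busy)) ∨ ¬((gpu ∧ ¬busy)))).
  gpu = True: simplifies to (rain ↔ (ready → ready)) ∧ ((busy ∧ ¬rain) ∧ ((busy ∧ (¬ready ↔ ¬busy)) ∨ ¬(¬busy))).
    busy = True: simplifies to (rain ↔ (ready → ready)) ∧ ¬rain.
      rain = True: the conjunct ¬rain is False.
      rain = False: simplifies to ¬((ready → ready)).
        ready = True: this becomes ¬((True → True)) = False.
        ready = False: this becomes ¬((False → False)) = False.
    busy = False: the conjunct busy is False.
  gpu = False: the conjunct gpu is False.
Case open = False: the conjunct open is False.
Both cases fail — unsatisfiable.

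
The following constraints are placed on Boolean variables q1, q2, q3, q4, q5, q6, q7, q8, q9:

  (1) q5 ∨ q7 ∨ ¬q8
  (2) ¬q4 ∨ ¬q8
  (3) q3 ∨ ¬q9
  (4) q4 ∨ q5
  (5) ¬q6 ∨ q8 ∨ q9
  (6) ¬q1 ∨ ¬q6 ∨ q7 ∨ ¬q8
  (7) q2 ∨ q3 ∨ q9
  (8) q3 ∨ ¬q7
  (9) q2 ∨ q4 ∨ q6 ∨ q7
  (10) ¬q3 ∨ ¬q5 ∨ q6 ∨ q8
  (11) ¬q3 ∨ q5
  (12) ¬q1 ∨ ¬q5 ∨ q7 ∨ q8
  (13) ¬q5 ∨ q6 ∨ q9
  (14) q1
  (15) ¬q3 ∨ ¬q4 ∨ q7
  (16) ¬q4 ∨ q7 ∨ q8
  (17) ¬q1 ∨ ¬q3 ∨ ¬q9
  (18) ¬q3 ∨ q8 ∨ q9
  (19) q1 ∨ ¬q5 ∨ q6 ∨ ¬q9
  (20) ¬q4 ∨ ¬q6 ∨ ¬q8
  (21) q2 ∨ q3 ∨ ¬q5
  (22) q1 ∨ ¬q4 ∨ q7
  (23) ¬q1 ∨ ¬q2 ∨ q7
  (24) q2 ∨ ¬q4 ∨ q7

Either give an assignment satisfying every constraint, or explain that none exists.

q1 = True, q2 = True, q3 = True, q4 = False, q5 = True, q6 = True, q7 = True, q8 = True, q9 = False

Unit clause (q1) forces q1 = True.
Set q2 = True.
  then (¬q1 ∨ ¬q2 ∨ q7) forces q7 = True.
  then (q3 ∨ ¬q7) forces q3 = True.
  then (¬q3 ∨ q5) forces q5 = True.
  then (¬q1 ∨ ¬q3 ∨ ¬q9) forces q9 = False.
  then (¬q3 ∨ q8 ∨ q9) forces q8 = True.
  then (¬q4 ∨ ¬q8) forces q4 = False.
  then (¬q5 ∨ q6 ∨ q9) forces q6 = True.
All clauses satisfied.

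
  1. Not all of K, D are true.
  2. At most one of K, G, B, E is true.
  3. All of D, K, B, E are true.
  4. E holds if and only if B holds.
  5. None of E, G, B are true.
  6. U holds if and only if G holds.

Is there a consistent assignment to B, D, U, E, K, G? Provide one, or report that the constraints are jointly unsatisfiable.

No satisfying assignment exists.

Case B = True:
  Constraint (5) is violated (B=T) — contradiction.
Case B = False:
  Constraint (3) is violated (B=F) — contradiction.
Both cases fail — unsatisfiable.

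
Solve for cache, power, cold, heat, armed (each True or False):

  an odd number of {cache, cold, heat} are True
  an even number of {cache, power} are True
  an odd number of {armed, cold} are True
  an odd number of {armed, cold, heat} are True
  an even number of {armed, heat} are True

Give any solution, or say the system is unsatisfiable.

cache=F, power=F, cold=T, heat=F, armed=F

{cache, cold, heat}: 1 true → odd ✓
{cache, power}: 0 true → even ✓
{armed, cold}: 1 true → odd ✓
{armed, cold, heat}: 1 true → odd ✓
{armed, heat}: 0 true → even ✓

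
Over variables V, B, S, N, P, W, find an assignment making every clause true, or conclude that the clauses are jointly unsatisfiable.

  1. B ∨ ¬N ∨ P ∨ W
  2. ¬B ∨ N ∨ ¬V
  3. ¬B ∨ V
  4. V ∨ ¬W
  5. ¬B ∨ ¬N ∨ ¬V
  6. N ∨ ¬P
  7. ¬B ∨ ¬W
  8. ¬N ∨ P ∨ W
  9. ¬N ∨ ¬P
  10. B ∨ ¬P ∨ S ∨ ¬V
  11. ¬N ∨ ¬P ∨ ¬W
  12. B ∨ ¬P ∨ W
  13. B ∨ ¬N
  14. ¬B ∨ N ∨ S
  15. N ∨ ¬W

Set V = False.
  then (¬B ∨ V) forces B = False.
  then (V ∨ ¬W) forces W = False.
  then (B ∨ ¬P ∨ W) forces P = False.
  then (B ∨ ¬N) forces N = False.
Set S = False.
All clauses satisfied.

V: False, B: False, S: False, N: False, P: False, W: False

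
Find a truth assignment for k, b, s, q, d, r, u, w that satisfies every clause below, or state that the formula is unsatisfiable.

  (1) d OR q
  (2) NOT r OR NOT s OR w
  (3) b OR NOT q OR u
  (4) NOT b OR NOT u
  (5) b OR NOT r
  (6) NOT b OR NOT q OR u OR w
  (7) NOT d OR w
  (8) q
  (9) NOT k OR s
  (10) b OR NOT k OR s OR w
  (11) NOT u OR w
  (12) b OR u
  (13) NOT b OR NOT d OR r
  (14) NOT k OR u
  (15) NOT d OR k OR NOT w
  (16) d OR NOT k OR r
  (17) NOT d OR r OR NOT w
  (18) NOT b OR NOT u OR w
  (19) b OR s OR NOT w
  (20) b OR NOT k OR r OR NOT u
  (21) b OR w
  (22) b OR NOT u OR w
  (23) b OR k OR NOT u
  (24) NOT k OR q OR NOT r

k = False, b = True, s = True, q = True, d = False, r = False, u = False, w = True

Unit clause (q) forces q = True.
Try k = True:
  (NOT k OR s) forces s = True.
  (NOT k OR u) forces u = True.
  (NOT b OR NOT u) forces b = False.
  (b OR NOT r) forces r = False.
  clause (b OR NOT k OR r OR NOT u) is falsified — backtrack.
So k = False.
Try b = False:
  (b OR NOT q OR u) forces u = True.
  clause (b OR k OR NOT u) is falsified — backtrack.
So b = True.
  then (NOT b OR NOT u) forces u = False.
  then (NOT b OR NOT q OR u OR w) forces w = True.
  then (NOT d OR k OR NOT w) forces d = False.
Set s = True.
Set r = False.
All clauses satisfied.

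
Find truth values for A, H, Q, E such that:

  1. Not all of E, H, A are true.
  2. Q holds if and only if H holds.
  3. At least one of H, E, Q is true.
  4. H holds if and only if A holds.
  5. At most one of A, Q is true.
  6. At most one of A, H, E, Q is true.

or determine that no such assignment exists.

A=F, H=F, Q=F, E=T

  (1) {E, H, A}: 1/3 true — not all ✓
  (2) Q=F, H=F — same ✓
  (3) {H, E, Q}: 1 true — at least one ✓
  (4) H=F, A=F — same ✓
  (5) {A, Q}: 0 true — at most one ✓
  (6) {A, H, E, Q}: 1 true — at most one ✓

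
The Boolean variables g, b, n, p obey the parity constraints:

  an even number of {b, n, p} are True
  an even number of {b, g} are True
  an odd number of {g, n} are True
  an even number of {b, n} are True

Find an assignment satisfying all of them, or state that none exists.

Unsatisfiable — no assignment works.

Adding constraints 2, 3, 4 mod 2: every variable appears an even number of times on the left, so the left side is 0.
But the right sides sum to 1 (mod 2). 0 ≠ 1 — the system is inconsistent.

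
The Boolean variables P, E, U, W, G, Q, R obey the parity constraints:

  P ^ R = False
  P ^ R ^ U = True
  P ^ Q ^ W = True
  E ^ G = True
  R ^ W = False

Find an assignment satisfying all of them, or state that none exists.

P = True, E = True, U = True, W = True, G = False, Q = True, R = True

P ^ R = T ^ T = False ✓
P ^ R ^ U = T ^ T ^ T = True ✓
P ^ Q ^ W = T ^ T ^ T = True ✓
E ^ G = T ^ F = True ✓
R ^ W = T ^ T = False ✓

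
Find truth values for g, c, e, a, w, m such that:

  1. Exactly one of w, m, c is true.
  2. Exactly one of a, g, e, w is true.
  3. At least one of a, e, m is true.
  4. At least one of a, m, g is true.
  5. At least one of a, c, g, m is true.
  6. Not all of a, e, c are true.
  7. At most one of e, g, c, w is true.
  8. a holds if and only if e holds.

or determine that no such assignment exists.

g = True, c = False, e = False, a = False, w = False, m = True

  (1) {w, m, c}: 1 true — exactly one ✓
  (2) {a, g, e, w}: 1 true — exactly one ✓
  (3) {a, e, m}: 1 true — at least one ✓
  (4) {a, m, g}: 2 true — at least one ✓
  (5) {a, c, g, m}: 2 true — at least one ✓
  (6) {a, e, c}: 0/3 true — not all ✓
  (7) {e, g, c, w}: 1 true — at most one ✓
  (8) a=F, e=F — same ✓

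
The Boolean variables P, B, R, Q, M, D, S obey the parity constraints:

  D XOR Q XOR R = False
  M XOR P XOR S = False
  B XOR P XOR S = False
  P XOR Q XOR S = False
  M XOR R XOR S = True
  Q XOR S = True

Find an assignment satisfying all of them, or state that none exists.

P = True, B = True, R = False, Q = True, M = True, D = True, S = False

D XOR Q XOR R = T XOR T XOR F = False ✓
M XOR P XOR S = T XOR T XOR F = False ✓
B XOR P XOR S = T XOR T XOR F = False ✓
P XOR Q XOR S = T XOR T XOR F = False ✓
M XOR R XOR S = T XOR F XOR F = True ✓
Q XOR S = T XOR F = True ✓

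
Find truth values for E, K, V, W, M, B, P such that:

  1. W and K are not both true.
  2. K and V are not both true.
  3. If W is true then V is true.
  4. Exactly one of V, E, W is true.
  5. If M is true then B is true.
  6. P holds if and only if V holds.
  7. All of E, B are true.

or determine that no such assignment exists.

E=T, K=F, V=F, W=F, M=T, B=T, P=F

  (1) W=F, K=F — not both ✓
  (2) K=F, V=F — not both ✓
  (3) W=F ⇒ V: vacuous ✓
  (4) {V, E, W}: 1 true — exactly one ✓
  (5) M=T ⇒ B: T ✓
  (6) P=F, V=F — same ✓
  (7) {E, B}: all 2 true ✓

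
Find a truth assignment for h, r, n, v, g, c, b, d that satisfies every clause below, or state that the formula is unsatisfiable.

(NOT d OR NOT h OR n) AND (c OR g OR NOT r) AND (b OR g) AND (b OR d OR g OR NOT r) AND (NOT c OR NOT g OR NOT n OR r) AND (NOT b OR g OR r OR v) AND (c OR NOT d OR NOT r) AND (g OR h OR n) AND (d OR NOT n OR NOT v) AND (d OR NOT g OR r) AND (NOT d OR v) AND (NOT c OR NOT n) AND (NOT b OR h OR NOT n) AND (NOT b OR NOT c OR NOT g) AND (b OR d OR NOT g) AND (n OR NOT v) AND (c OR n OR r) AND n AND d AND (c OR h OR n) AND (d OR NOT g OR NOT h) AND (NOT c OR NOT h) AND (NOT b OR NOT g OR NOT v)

Unit clause (n) forces n = True.
Unit clause (d) forces d = True.
In (NOT d OR v) only v is left, so v = True.
In (NOT c OR NOT n) only NOT c is left, so c = False.
In (c OR NOT d OR NOT r) only NOT r is left, so r = False.
Set h = False.
  then (NOT b OR h OR NOT n) forces b = False.
  then (b OR g) forces g = True.
All clauses satisfied.

h=F, r=F, n=T, v=T, g=T, c=F, b=F, d=T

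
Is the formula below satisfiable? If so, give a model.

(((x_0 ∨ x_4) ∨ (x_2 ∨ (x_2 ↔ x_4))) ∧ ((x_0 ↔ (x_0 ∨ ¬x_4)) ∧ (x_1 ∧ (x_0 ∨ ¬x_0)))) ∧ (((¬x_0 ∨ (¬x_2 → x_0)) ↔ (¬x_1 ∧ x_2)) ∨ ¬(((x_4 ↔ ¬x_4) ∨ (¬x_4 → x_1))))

Case x_1 = True: the formula simplifies to (((x_0 ∨ x_4) ∨ (x_2 ∨ (x_2 ↔ x_4))) ∧ ((x_0 ↔ (x_0 ∨ ¬x_4)) ∧ (x_0 ∨ ¬x_0))) ∧ ¬((¬x_0 ∨ (¬x_2 → x_0))).
  x_0 = True: the conjunct ¬((¬x_0 ∨ (¬x_2 → x_0))) becomes ¬((False ∨ True)) = False.
  x_0 = False: the conjunct ¬((¬x_0 ∨ (¬x_2 → x_0))) becomes ¬((True ∨ x_2)) = False.
Case x_1 = False: the conjunct x_1 is False.
Both cases fail — unsatisfiable.

Unsatisfiable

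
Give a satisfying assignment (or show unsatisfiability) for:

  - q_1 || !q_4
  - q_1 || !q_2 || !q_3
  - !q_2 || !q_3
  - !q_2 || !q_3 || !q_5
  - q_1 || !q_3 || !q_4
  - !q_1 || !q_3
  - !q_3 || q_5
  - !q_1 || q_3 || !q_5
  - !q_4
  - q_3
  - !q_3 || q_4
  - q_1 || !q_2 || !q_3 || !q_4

Case q_4 = True:
  Clause (!q_4) is falsified — contradiction.
Case q_4 = False:
  (q_3) forces q_3 = True.
  Clause (!q_3 || q_4) is falsified — contradiction.
Both cases fail, so the formula is unsatisfiable.

No satisfying assignment exists.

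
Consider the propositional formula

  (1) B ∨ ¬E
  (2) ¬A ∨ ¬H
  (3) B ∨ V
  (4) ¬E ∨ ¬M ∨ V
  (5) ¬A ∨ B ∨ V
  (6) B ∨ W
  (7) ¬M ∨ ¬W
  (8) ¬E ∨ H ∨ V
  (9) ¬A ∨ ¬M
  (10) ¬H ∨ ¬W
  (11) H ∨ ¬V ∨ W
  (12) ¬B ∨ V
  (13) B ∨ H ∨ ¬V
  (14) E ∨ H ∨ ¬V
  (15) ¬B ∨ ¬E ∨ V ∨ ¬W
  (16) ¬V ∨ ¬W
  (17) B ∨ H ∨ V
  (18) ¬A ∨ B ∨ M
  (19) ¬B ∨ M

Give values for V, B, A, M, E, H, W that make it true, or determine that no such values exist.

Try V = False:
  (B ∨ V) forces B = True.
  clause (¬B ∨ V) is falsified — backtrack.
So V = True.
  then (¬V ∨ ¬W) forces W = False.
  then (B ∨ W) forces B = True.
  then (H ∨ ¬V ∨ W) forces H = True.
  then (¬B ∨ M) forces M = True.
  then (¬A ∨ ¬H) forces A = False.
Set E = False.
All clauses satisfied.

V: True, B: True, A: False, M: True, E: False, H: True, W: False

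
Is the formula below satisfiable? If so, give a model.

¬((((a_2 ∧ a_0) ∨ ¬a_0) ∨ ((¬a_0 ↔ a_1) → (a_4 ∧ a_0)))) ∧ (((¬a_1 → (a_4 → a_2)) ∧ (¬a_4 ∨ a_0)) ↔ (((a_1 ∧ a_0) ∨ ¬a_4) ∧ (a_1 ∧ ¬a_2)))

Case a_0 = True: the formula simplifies to ¬((a_2 ∨ (¬a_1 → a_4))) ∧ ((¬a_1 → (a_4 → a_2)) ↔ ((a_1 ∨ ¬a_4) ∧ (a_1 ∧ ¬a_2))).
  a_1 = True: the conjunct ¬((a_2 ∨ (¬a_1 → a_4))) becomes ¬((a_2 ∨ True)) = False.
  a_1 = False: simplifies to ¬((a_2 ∨ a_4)) ∧ ¬((a_4 → a_2)).
    a_4 = True: the conjunct ¬((a_2 ∨ a_4)) becomes ¬((a_2 ∨ True)) = False.
    a_4 = False: the conjunct ¬((a_4 → a_2)) becomes ¬((False → a_2)) = False.
Case a_0 = False: the conjunct ¬((((a_2 ∧ a_0) ∨ ¬a_0) ∨ ((¬a_0 ↔ a_1) → (a_4 ∧ a_0)))) becomes ¬((True ∨ ¬a_1)) = False.
Both cases fail — unsatisfiable.

Unsatisfiable — no assignment works.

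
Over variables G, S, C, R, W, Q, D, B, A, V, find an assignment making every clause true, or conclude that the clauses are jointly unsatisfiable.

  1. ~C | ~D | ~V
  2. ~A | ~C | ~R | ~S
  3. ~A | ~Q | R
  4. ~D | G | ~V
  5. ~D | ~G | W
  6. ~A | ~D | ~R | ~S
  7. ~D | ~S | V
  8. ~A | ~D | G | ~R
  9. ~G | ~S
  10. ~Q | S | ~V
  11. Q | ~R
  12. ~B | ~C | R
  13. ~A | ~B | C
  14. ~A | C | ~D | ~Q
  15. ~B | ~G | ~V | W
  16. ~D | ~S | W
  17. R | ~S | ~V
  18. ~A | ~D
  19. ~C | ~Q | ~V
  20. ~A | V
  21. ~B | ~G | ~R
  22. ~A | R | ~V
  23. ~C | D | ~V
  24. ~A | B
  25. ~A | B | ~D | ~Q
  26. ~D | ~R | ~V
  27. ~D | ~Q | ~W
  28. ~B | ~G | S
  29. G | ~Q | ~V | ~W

Set G = True.
  then (~G | ~S) forces S = False.
  then (~B | ~G | S) forces B = False.
  then (~A | B) forces A = False.
Set C = True.
Set R = False.
Set W = True.
Set Q = True.
  then (~Q | S | ~V) forces V = False.
  then (~D | ~Q | ~W) forces D = False.
All clauses satisfied.

G=T, S=F, C=T, R=F, W=T, Q=T, D=F, B=F, A=F, V=F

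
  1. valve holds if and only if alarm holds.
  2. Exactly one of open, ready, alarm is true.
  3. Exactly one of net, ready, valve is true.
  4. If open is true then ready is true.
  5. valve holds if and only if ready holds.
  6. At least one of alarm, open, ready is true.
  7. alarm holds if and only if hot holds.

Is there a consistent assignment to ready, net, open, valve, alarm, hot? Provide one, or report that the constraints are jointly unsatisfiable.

No satisfying assignment exists.

Case ready = True:
  (2) with ready=T forces open = False.
  (2) with ready=T forces alarm = False.
  (1) with alarm=F forces valve = False.
  Constraint (5) is violated (valve=F, ready=T) — contradiction.
Case ready = False:
  (4) with ready=F forces open = False.
  (2) with open=F, ready=F forces alarm = True.
  (1) with alarm=T forces valve = True.
  Constraint (5) is violated (valve=T, ready=F) — contradiction.
Both cases fail — unsatisfiable.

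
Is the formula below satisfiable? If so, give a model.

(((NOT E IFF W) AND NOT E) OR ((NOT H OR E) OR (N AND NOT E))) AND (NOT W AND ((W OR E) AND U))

U: True, H: True, W: False, N: False, E: True

  ((NOT E IFF W) AND NOT E) OR ((NOT H OR E) OR (N AND NOT E)) = True
    (NOT E IFF W) AND NOT E = False
      NOT E IFF W = True
        NOT E = False
      NOT E = False
    (NOT H OR E) OR (N AND NOT E) = True
      NOT H OR E = True
        NOT H = False
      N AND NOT E = False
        NOT E = False
  NOT W AND ((W OR E) AND U) = True
    NOT W = True
    (W OR E) AND U = True
      W OR E = True
Both conjuncts True, so the formula holds.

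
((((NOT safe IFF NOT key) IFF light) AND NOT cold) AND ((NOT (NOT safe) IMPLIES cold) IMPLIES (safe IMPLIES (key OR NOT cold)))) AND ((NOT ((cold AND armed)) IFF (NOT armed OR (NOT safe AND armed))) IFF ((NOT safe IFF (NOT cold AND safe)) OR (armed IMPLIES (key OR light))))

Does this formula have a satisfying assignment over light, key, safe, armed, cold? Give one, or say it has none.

light = False, key = True, safe = False, armed = True, cold = False

  (((NOT safe IFF NOT key) IFF light) AND NOT cold) AND ((NOT (NOT safe) IMPLIES cold) IMPLIES (safe IMPLIES (key OR NOT cold))) = True
    ((NOT safe IFF NOT key) IFF light) AND NOT cold = True
      (NOT safe IFF NOT key) IFF light = True
        NOT safe IFF NOT key = False
          NOT safe = True
          NOT key = False
      NOT cold = True
    (NOT (NOT safe) IMPLIES cold) IMPLIES (safe IMPLIES (key OR NOT cold)) = True
      NOT (NOT safe) IMPLIES cold = True
        NOT (NOT safe) = False
          NOT safe = True
      safe IMPLIES (key OR NOT cold) = True
        key OR NOT cold = True
          NOT cold = True
  (NOT ((cold AND armed)) IFF (NOT armed OR (NOT safe AND armed))) IFF ((NOT safe IFF (NOT cold AND safe)) OR (armed IMPLIES (key OR light))) = True
    NOT ((cold AND armed)) IFF (NOT armed OR (NOT safe AND armed)) = True
      NOT ((cold AND armed)) = True
        cold AND armed = False
      NOT armed OR (NOT safe AND armed) = True
        NOT armed = False
        NOT safe AND armed = True
          NOT safe = True
    (NOT safe IFF (NOT cold AND safe)) OR (armed IMPLIES (key OR light)) = True
      NOT safe IFF (NOT cold AND safe) = False
        NOT safe = True
        NOT cold AND safe = False
          NOT cold = True
      armed IMPLIES (key OR light) = True
        key OR light = True
Both conjuncts True, so the formula holds.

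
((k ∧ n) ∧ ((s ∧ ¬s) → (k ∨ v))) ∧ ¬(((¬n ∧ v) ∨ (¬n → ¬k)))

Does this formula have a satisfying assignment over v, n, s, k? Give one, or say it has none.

Case n = True: the conjunct ¬(((¬n ∧ v) ∨ (¬n → ¬k))) becomes ¬((False ∨ True)) = False.
Case n = False: the conjunct n is False.
Both cases fail — unsatisfiable.

UNSATISFIABLE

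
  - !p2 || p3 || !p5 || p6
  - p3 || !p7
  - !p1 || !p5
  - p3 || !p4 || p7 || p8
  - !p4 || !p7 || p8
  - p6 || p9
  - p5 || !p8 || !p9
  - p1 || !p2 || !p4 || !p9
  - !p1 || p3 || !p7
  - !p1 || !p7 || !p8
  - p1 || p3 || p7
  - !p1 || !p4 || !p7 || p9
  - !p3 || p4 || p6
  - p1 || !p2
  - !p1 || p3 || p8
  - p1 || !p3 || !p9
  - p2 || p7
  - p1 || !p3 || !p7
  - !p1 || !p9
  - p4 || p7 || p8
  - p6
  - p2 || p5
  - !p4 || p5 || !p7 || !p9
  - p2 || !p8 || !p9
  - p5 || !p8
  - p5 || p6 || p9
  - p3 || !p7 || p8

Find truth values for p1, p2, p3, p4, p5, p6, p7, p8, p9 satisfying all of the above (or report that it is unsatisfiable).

p1 = True, p2 = True, p3 = True, p4 = False, p5 = False, p6 = True, p7 = True, p8 = False, p9 = False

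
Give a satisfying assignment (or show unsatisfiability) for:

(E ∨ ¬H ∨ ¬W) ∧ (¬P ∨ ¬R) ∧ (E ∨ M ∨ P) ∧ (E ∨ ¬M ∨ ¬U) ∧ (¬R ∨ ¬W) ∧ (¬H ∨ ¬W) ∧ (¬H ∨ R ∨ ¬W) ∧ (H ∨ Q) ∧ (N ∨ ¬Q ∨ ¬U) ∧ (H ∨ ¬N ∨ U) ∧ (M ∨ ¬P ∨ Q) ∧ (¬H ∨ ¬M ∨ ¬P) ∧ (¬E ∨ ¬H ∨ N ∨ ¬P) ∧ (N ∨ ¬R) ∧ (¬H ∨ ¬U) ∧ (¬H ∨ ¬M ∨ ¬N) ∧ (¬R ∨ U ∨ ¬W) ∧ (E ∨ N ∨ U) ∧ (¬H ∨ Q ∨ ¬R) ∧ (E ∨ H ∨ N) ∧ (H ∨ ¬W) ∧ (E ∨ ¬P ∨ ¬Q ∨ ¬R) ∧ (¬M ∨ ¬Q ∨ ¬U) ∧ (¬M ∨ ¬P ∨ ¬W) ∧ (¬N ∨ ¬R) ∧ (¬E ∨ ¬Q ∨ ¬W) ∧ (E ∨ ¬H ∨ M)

W = False, R = False, P = False, U = False, M = False, Q = True, H = False, N = False, E = True

Try W = True:
  (¬R ∨ ¬W) forces R = False.
  (¬H ∨ ¬W) forces H = False.
  clause (H ∨ ¬W) is falsified — backtrack.
So W = False.
Set R = False.
Set P = False.
Set U = False.
Set M = False.
  then (E ∨ M ∨ P) forces E = True.
Set Q = True.
Set H = False.
  then (H ∨ ¬N ∨ U) forces N = False.
All clauses satisfied.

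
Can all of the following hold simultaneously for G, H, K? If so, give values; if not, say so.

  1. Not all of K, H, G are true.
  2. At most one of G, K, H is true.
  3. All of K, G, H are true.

Case G = True:
  (2) with G=T forces K = False.
  Constraint (3) is violated (K=F) — contradiction.
Case G = False:
  Constraint (3) is violated (G=F) — contradiction.
Both cases fail — unsatisfiable.

The formula is unsatisfiable.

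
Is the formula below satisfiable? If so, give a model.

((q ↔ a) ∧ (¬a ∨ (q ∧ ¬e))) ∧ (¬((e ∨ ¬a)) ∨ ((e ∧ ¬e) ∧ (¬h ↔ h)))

e: False, a: True, q: True, h: True

  (q ↔ a) ∧ (¬a ∨ (q ∧ ¬e)) = True
    q ↔ a = True
    ¬a ∨ (q ∧ ¬e) = True
      ¬a = False
      q ∧ ¬e = True
        ¬e = True
  ¬((e ∨ ¬a)) ∨ ((e ∧ ¬e) ∧ (¬h ↔ h)) = True
    ¬((e ∨ ¬a)) = True
      e ∨ ¬a = False
        ¬a = False
    (e ∧ ¬e) ∧ (¬h ↔ h) = False
      e ∧ ¬e = False
        ¬e = True
      ¬h ↔ h = False
        ¬h = False
Both conjuncts True, so the formula holds.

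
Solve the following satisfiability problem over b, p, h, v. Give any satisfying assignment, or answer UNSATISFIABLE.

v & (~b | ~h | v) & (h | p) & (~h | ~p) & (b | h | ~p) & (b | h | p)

b=T, p=T, h=F, v=T

Unit clause (v) forces v = True.
Set b = True.
Set p = True.
  then (~h | ~p) forces h = False.
All clauses satisfied.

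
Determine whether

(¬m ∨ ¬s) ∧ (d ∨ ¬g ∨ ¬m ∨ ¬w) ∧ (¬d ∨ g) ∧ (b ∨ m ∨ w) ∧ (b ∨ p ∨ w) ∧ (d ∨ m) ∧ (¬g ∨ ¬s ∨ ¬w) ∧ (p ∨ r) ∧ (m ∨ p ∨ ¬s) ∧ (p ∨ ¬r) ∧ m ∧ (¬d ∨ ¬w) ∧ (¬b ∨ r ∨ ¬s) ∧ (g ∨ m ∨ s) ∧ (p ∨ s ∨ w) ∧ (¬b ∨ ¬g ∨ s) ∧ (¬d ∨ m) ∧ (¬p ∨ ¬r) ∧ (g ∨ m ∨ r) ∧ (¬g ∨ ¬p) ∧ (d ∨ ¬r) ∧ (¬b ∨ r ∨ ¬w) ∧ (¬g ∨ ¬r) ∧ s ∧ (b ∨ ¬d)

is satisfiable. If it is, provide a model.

Unsatisfiable

Case s = True:
  (¬m ∨ ¬s) forces m = False.
  Clause (m) is falsified — contradiction.
Case s = False:
  Clause (s) is falsified — contradiction.
Both cases fail, so the formula is unsatisfiable.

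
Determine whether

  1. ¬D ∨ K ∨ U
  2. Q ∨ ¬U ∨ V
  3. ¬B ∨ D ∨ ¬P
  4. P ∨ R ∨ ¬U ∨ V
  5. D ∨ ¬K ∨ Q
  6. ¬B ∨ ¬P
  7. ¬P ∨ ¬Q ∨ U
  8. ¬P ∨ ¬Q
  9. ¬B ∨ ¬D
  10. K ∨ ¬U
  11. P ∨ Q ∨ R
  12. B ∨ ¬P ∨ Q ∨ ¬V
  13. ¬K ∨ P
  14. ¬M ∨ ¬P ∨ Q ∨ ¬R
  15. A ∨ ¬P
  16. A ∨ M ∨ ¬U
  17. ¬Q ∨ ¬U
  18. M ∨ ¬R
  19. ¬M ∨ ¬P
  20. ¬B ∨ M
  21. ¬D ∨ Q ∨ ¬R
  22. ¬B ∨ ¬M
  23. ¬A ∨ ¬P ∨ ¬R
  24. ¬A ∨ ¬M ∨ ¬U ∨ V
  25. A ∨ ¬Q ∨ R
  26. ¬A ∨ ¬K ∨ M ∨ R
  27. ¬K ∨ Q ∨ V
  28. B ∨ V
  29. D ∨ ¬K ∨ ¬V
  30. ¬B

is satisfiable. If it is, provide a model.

K = False, D = False, U = False, Q = True, P = False, B = False, R = True, A = True, V = True, M = True

Unit clause (¬B) forces B = False.
In (B ∨ V) only V is left, so V = True.
Try K = True:
  (¬K ∨ P) forces P = True.
  (¬P ∨ ¬Q) forces Q = False.
  clause (B ∨ ¬P ∨ Q ∨ ¬V) is falsified — backtrack.
So K = False.
  then (K ∨ ¬U) forces U = False.
  then (¬D ∨ K ∨ U) forces D = False.
Set Q = True.
  then (¬P ∨ ¬Q ∨ U) forces P = False.
Set R = True.
  then (M ∨ ¬R) forces M = True.
Set A = True.
All clauses satisfied.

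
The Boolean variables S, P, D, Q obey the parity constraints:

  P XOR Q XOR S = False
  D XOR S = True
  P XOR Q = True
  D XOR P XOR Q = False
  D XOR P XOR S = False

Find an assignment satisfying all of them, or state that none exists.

Adding constraints 1, 2, 4 mod 2: every variable appears an even number of times on the left, so the left side is 0.
But the right sides sum to 1 (mod 2). 0 ≠ 1 — the system is inconsistent.

Unsatisfiable — no assignment works.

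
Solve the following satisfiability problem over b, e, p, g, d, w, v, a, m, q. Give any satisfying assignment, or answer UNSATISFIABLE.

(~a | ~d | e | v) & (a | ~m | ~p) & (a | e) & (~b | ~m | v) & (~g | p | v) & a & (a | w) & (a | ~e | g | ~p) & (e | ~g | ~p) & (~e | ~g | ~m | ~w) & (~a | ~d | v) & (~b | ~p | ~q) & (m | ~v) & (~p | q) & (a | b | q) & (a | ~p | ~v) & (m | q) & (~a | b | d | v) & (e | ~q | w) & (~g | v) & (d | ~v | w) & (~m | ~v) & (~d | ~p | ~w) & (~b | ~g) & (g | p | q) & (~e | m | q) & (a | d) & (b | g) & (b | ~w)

b = True, e = False, p = False, g = False, d = False, w = True, v = False, a = True, m = False, q = True

Unit clause (a) forces a = True.
Try b = False:
  (b | g) forces g = True.
  (~g | v) forces v = True.
  (m | ~v) forces m = True.
  clause (~m | ~v) is falsified — backtrack.
So b = True.
  then (~b | ~g) forces g = False.
Set e = False.
Set p = False.
  then (g | p | q) forces q = True.
  then (e | ~q | w) forces w = True.
Set d = False.
Try v = True:
  (m | ~v) forces m = True.
  clause (~m | ~v) is falsified — backtrack.
So v = False.
  then (~b | ~m | v) forces m = False.
All clauses satisfied.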